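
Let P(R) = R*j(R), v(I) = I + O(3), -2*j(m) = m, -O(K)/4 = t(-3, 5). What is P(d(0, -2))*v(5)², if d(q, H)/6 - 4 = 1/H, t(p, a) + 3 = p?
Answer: -370881/2 ≈ -1.8544e+5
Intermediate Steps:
t(p, a) = -3 + p
O(K) = 24 (O(K) = -4*(-3 - 3) = -4*(-6) = 24)
j(m) = -m/2
d(q, H) = 24 + 6/H
v(I) = 24 + I (v(I) = I + 24 = 24 + I)
P(R) = -R²/2 (P(R) = R*(-R/2) = -R²/2)
P(d(0, -2))*v(5)² = (-(24 + 6/(-2))²/2)*(24 + 5)² = -(24 + 6*(-½))²/2*29² = -(24 - 3)²/2*841 = -½*21²*841 = -½*441*841 = -441/2*841 = -370881/2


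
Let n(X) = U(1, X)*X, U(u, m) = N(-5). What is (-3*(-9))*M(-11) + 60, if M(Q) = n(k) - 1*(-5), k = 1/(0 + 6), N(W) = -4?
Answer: 177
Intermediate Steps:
U(u, m) = -4
k = ⅙ (k = 1/6 = ⅙ ≈ 0.16667)
n(X) = -4*X
M(Q) = 13/3 (M(Q) = -4*⅙ - 1*(-5) = -⅔ + 5 = 13/3)
(-3*(-9))*M(-11) + 60 = -3*(-9)*(13/3) + 60 = 27*(13/3) + 60 = 117 + 60 = 177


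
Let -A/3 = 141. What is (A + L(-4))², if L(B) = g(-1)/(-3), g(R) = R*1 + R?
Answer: 1605289/9 ≈ 1.7837e+5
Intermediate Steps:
g(R) = 2*R (g(R) = R + R = 2*R)
A = -423 (A = -3*141 = -423)
L(B) = ⅔ (L(B) = (2*(-1))/(-3) = -2*(-⅓) = ⅔)
(A + L(-4))² = (-423 + ⅔)² = (-1267/3)² = 1605289/9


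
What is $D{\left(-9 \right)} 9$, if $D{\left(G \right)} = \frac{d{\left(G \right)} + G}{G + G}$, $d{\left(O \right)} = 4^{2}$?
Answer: $- \frac{7}{2} \approx -3.5$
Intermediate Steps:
$d{\left(O \right)} = 16$
$D{\left(G \right)} = \frac{16 + G}{2 G}$ ($D{\left(G \right)} = \frac{16 + G}{G + G} = \frac{16 + G}{2 G}$)
$D{\left(-9 \right)} 9 = \frac{16 - 9}{2 \left(-9\right)} 9 = \frac{1}{2} \left(- \frac{1}{9}\right) 7 \cdot 9 = \left(- \frac{7}{18}\right) 9 = - \frac{7}{2}$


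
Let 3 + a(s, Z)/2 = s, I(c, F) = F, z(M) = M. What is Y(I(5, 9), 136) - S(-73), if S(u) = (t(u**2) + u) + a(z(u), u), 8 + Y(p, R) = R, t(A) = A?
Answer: -4976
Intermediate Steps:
a(s, Z) = -6 + 2*s
Y(p, R) = -8 + R
S(u) = -6 + u**2 + 3*u (S(u) = (u**2 + u) + (-6 + 2*u) = (u + u**2) + (-6 + 2*u) = -6 + u**2 + 3*u)
Y(I(5, 9), 136) - S(-73) = (-8 + 136) - (-6 + (-73)**2 + 3*(-73)) = 128 - (-6 + 5329 - 219) = 128 - 1*5104 = 128 - 5104 = -4976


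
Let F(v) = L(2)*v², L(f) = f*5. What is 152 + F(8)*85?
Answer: 54552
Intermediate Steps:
L(f) = 5*f
F(v) = 10*v² (F(v) = (5*2)*v² = 10*v²)
152 + F(8)*85 = 152 + (10*8²)*85 = 152 + (10*64)*85 = 152 + 640*85 = 152 + 54400 = 54552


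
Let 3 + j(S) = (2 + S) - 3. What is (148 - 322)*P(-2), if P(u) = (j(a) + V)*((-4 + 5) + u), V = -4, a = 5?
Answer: -522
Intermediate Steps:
j(S) = -4 + S (j(S) = -3 + ((2 + S) - 3) = -3 + (-1 + S) = -4 + S)
P(u) = -3 - 3*u (P(u) = ((-4 + 5) - 4)*((-4 + 5) + u) = (1 - 4)*(1 + u) = -3*(1 + u) = -3 - 3*u)
(148 - 322)*P(-2) = (148 - 322)*(-3 - 3*(-2)) = -174*(-3 + 6) = -174*3 = -522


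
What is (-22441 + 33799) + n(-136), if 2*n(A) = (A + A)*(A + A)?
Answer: 48350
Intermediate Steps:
n(A) = 2*A² (n(A) = ((A + A)*(A + A))/2 = ((2*A)*(2*A))/2 = (4*A²)/2 = 2*A²)
(-22441 + 33799) + n(-136) = (-22441 + 33799) + 2*(-136)² = 11358 + 2*18496 = 11358 + 36992 = 48350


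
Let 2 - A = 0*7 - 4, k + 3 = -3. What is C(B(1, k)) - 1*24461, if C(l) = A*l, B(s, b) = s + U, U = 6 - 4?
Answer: -24443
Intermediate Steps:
k = -6 (k = -3 - 3 = -6)
U = 2
A = 6 (A = 2 - (0*7 - 4) = 2 - (0 - 4) = 2 - 1*(-4) = 2 + 4 = 6)
B(s, b) = 2 + s (B(s, b) = s + 2 = 2 + s)
C(l) = 6*l
C(B(1, k)) - 1*24461 = 6*(2 + 1) - 1*24461 = 6*3 - 24461 = 18 - 24461 = -24443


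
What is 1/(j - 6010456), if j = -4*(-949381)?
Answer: -1/2212932 ≈ -4.5189e-7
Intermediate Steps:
j = 3797524
1/(j - 6010456) = 1/(3797524 - 6010456) = 1/(-2212932) = -1/2212932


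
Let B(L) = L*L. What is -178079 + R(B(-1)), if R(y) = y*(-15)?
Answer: -178094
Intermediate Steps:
B(L) = L²
R(y) = -15*y
-178079 + R(B(-1)) = -178079 - 15*(-1)² = -178079 - 15*1 = -178079 - 15 = -178094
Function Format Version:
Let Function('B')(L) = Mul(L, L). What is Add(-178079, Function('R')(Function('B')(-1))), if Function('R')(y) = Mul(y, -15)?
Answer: -178094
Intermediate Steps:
Function('B')(L) = Pow(L, 2)
Function('R')(y) = Mul(-15, y)
Add(-178079, Function('R')(Function('B')(-1))) = Add(-178079, Mul(-15, Pow(-1, 2))) = Add(-178079, Mul(-15, 1)) = Add(-178079, -15) = -178094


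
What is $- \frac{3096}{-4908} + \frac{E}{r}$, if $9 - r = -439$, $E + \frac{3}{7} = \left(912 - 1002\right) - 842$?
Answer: $- \frac{1860455}{1282624} \approx -1.4505$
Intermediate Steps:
$E = - \frac{6527}{7}$ ($E = - \frac{3}{7} + \left(\left(912 - 1002\right) - 842\right) = - \frac{3}{7} - 932 = - \frac{6527}{7} \approx -932.43$)
$r = 448$ ($r = 9 - -439 = 9 + 439 = 448$)
$- \frac{3096}{-4908} + \frac{E}{r} = - \frac{3096}{-4908} - \frac{6527}{7 \cdot 448} = \left(-3096\right) \left(- \frac{1}{4908}\right) - \frac{6527}{3136} = \frac{258}{409} - \frac{6527}{3136} = - \frac{1860455}{1282624}$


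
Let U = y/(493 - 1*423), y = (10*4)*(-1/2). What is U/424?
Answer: -1/1484 ≈ -0.00067385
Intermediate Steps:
y = -20 (y = 40*(-1*½) = 40*(-½) = -20)
U = -2/7 (U = -20/(493 - 1*423) = -20/(493 - 423) = -20/70 = -20*1/70 = -2/7 ≈ -0.28571)
U/424 = -2/7/424 = -2/7*1/424 = -1/1484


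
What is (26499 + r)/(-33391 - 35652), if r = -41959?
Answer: 15460/69043 ≈ 0.22392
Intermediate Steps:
(26499 + r)/(-33391 - 35652) = (26499 - 41959)/(-33391 - 35652) = -15460/(-69043) = -15460*(-1/69043) = 15460/69043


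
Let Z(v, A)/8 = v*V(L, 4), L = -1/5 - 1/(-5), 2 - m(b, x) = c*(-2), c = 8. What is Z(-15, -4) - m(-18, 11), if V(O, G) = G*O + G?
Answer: -498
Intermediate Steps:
m(b, x) = 18 (m(b, x) = 2 - 8*(-2) = 2 - 1*(-16) = 2 + 16 = 18)
L = 0 (L = -1*⅕ - 1*(-⅕) = -⅕ + ⅕ = 0)
V(O, G) = G + G*O
Z(v, A) = 32*v (Z(v, A) = 8*(v*(4*(1 + 0))) = 8*(v*(4*1)) = 8*(v*4) = 8*(4*v) = 32*v)
Z(-15, -4) - m(-18, 11) = 32*(-15) - 1*18 = -480 - 18 = -498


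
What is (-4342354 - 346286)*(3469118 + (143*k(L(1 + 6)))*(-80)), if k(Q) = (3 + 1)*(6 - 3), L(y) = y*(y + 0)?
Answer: -15621788920320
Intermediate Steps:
L(y) = y² (L(y) = y*y = y²)
k(Q) = 12 (k(Q) = 4*3 = 12)
(-4342354 - 346286)*(3469118 + (143*k(L(1 + 6)))*(-80)) = (-4342354 - 346286)*(3469118 + (143*12)*(-80)) = -4688640*(3469118 + 1716*(-80)) = -4688640*(3469118 - 137280) = -4688640*3331838 = -15621788920320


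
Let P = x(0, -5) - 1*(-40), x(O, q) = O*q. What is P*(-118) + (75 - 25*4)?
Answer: -4745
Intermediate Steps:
P = 40 (P = 0*(-5) - 1*(-40) = 0 + 40 = 40)
P*(-118) + (75 - 25*4) = 40*(-118) + (75 - 25*4) = -4720 + (75 - 100) = -4720 - 25 = -4745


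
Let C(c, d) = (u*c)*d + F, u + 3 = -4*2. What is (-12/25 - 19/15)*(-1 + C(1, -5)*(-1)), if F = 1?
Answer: 2489/25 ≈ 99.560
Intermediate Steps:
u = -11 (u = -3 - 4*2 = -3 - 8 = -11)
C(c, d) = 1 - 11*c*d (C(c, d) = (-11*c)*d + 1 = -11*c*d + 1 = 1 - 11*c*d)
(-12/25 - 19/15)*(-1 + C(1, -5)*(-1)) = (-12/25 - 19/15)*(-1 + (1 - 11*1*(-5))*(-1)) = (-12*1/25 - 19*1/15)*(-1 + (1 + 55)*(-1)) = (-12/25 - 19/15)*(-1 + 56*(-1)) = -131*(-1 - 56)/75 = -131/75*(-57) = 2489/25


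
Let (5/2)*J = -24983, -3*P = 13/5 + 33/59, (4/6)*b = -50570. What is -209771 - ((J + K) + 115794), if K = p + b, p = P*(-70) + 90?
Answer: -212294258/885 ≈ -2.3988e+5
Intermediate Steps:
b = -75855 (b = (3/2)*(-50570) = -75855)
P = -932/885 (P = -(13/5 + 33/59)/3 = -1/3*932/295 = -932/885 ≈ -1.0531)
J = -49966/5 (J = (2/5)*(-24983) = -49966/5 ≈ -9993.2)
p = 28978/177 (p = -932/885*(-70) + 90 = 13048/177 + 90 = 28978/177 ≈ 163.72)
K = -13397357/177 (K = 28978/177 - 75855 = -13397357/177 ≈ -75691.)
-209771 - ((J + K) + 115794) = -209771 - ((-49966/5 - 13397357/177) + 115794) = -209771 - (-75830767/885 + 115794) = -209771 - 1*26646923/885 = -209771 - 26646923/885 = -212294258/885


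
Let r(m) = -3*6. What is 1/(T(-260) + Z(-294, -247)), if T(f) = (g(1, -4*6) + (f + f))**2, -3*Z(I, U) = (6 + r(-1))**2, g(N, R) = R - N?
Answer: 1/296977 ≈ 3.3673e-6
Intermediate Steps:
r(m) = -18
Z(I, U) = -48 (Z(I, U) = -(6 - 18)**2/3 = -1/3*(-12)**2 = -1/3*144 = -48)
T(f) = (-25 + 2*f)**2 (T(f) = ((-4*6 - 1*1) + (f + f))**2 = ((-24 - 1) + 2*f)**2 = (-25 + 2*f)**2)
1/(T(-260) + Z(-294, -247)) = 1/((-25 + 2*(-260))**2 - 48) = 1/((-25 - 520)**2 - 48) = 1/((-545)**2 - 48) = 1/(297025 - 48) = 1/296977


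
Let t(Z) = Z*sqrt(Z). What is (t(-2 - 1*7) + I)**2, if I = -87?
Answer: 6840 + 4698*I ≈ 6840.0 + 4698.0*I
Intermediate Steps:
t(Z) = Z**(3/2)
(t(-2 - 1*7) + I)**2 = ((-2 - 1*7)**(3/2) - 87)**2 = ((-2 - 7)**(3/2) - 87)**2 = ((-9)**(3/2) - 87)**2 = (-27*I - 87)**2 = (-87 - 27*I)**2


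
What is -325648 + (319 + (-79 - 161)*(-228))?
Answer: -270609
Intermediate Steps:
-325648 + (319 + (-79 - 161)*(-228)) = -325648 + (319 - 240*(-228)) = -325648 + (319 + 54720) = -325648 + 55039 = -270609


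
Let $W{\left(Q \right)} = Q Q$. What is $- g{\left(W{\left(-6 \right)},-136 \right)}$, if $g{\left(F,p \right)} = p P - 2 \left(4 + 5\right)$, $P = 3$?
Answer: $426$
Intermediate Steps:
$W{\left(Q \right)} = Q^{2}$
$g{\left(F,p \right)} = -18 + 3 p$ ($g{\left(F,p \right)} = p 3 - 2 \left(4 + 5\right) = 3 p - 18 = -18 + 3 p$)
$- g{\left(W{\left(-6 \right)},-136 \right)} = - (-18 + 3 \left(-136\right)) = - (-18 - 408) = \left(-1\right) \left(-426\right) = 426$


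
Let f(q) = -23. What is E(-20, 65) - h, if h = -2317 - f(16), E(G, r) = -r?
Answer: 2229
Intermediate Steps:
h = -2294 (h = -2317 - 1*(-23) = -2317 + 23 = -2294)
E(-20, 65) - h = -1*65 - 1*(-2294) = -65 + 2294 = 2229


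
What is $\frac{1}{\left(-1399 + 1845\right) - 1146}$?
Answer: $- \frac{1}{700} \approx -0.0014286$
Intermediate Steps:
$\frac{1}{\left(-1399 + 1845\right) - 1146} = \frac{1}{446 - 1146} = \frac{1}{-700} = - \frac{1}{700}$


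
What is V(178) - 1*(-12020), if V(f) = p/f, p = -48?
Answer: 1069756/89 ≈ 12020.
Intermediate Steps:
V(f) = -48/f
V(178) - 1*(-12020) = -48/178 - 1*(-12020) = -48*1/178 + 12020 = -24/89 + 12020 = 1069756/89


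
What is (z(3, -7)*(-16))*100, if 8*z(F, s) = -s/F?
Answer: -1400/3 ≈ -466.67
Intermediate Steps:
z(F, s) = -s/(8*F) (z(F, s) = (-s/F)/8 = -s/(8*F))
(z(3, -7)*(-16))*100 = (-⅛*(-7)/3*(-16))*100 = (-⅛*(-7)*⅓*(-16))*100 = ((7/24)*(-16))*100 = -14/3*100 = -1400/3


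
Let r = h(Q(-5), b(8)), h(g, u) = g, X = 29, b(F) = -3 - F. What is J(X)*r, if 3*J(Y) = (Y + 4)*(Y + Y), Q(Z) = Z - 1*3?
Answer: -5104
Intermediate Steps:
Q(Z) = -3 + Z (Q(Z) = Z - 3 = -3 + Z)
J(Y) = 2*Y*(4 + Y)/3 (J(Y) = ((Y + 4)*(Y + Y))/3 = ((4 + Y)*(2*Y))/3 = (2*Y*(4 + Y))/3 = 2*Y*(4 + Y)/3)
r = -8 (r = -3 - 5 = -8)
J(X)*r = ((⅔)*29*(4 + 29))*(-8) = ((⅔)*29*33)*(-8) = 638*(-8) = -5104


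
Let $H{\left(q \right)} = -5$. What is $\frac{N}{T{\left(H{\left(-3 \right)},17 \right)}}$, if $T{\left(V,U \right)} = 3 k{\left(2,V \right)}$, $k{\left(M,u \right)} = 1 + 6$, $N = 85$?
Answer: $\frac{85}{21} \approx 4.0476$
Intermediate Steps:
$k{\left(M,u \right)} = 7$
$T{\left(V,U \right)} = 21$ ($T{\left(V,U \right)} = 3 \cdot 7 = 21$)
$\frac{N}{T{\left(H{\left(-3 \right)},17 \right)}} = \frac{85}{21}$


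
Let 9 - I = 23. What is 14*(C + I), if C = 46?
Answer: 448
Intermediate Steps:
I = -14 (I = 9 - 1*23 = 9 - 23 = -14)
14*(C + I) = 14*(46 - 14) = 14*32 = 448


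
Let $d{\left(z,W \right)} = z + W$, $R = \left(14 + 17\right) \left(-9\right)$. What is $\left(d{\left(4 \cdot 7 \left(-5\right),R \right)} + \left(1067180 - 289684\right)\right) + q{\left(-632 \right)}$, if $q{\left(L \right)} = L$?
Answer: $776445$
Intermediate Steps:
$R = -279$ ($R = 31 \left(-9\right) = -279$)
$d{\left(z,W \right)} = W + z$
$\left(d{\left(4 \cdot 7 \left(-5\right),R \right)} + \left(1067180 - 289684\right)\right) + q{\left(-632 \right)} = \left(\left(-279 + 4 \cdot 7 \left(-5\right)\right) + \left(1067180 - 289684\right)\right) - 632 = \left(\left(-279 + 28 \left(-5\right)\right) + \left(1067180 - 289684\right)\right) - 632 = \left(\left(-279 - 140\right) + 777496\right) - 632 = \left(-419 + 777496\right) - 632 = 777077 - 632 = 776445$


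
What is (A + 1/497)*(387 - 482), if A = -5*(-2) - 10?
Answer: -95/497 ≈ -0.19115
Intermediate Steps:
A = 0 (A = 10 - 10 = 0)
(A + 1/497)*(387 - 482) = (0 + 1/497)*(387 - 482) = (0 + 1/497)*(-95) = (1/497)*(-95) = -95/497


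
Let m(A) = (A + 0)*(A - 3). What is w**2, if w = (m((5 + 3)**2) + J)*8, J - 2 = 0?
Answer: 976437504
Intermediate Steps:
J = 2 (J = 2 + 0 = 2)
m(A) = A*(-3 + A)
w = 31248 (w = ((5 + 3)**2*(-3 + (5 + 3)**2) + 2)*8 = (8**2*(-3 + 8**2) + 2)*8 = (64*(-3 + 64) + 2)*8 = (64*61 + 2)*8 = (3904 + 2)*8 = 3906*8 = 31248)
w**2 = 31248**2 = 976437504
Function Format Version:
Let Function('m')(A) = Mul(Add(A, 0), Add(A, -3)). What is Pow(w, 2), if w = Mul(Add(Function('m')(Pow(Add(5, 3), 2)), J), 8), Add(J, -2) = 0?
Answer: 976437504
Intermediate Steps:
J = 2 (J = Add(2, 0) = 2)
Function('m')(A) = Mul(A, Add(-3, A))
w = 31248 (w = Mul(Add(Mul(Pow(Add(5, 3), 2), Add(-3, Pow(Add(5, 3), 2))), 2), 8) = Mul(Add(Mul(Pow(8, 2), Add(-3, Pow(8, 2))), 2), 8) = Mul(Add(Mul(64, Add(-3, 64)), 2), 8) = Mul(Add(Mul(64, 61), 2), 8) = Mul(Add(3904, 2), 8) = Mul(3906, 8) = 31248)
Pow(w, 2) = Pow(31248, 2) = 976437504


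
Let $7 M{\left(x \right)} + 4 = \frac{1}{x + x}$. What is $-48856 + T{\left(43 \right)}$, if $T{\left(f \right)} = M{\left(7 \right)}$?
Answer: $- \frac{4787943}{98} \approx -48857.0$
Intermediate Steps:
$M{\left(x \right)} = - \frac{4}{7} + \frac{1}{14 x}$ ($M{\left(x \right)} = - \frac{4}{7} + \frac{1}{7 \left(x + x\right)} = - \frac{4}{7} + \frac{1}{7 \cdot 2 x} = - \frac{4}{7} + \frac{\frac{1}{2} \frac{1}{x}}{7} = - \frac{4}{7} + \frac{1}{14 x}$)
$T{\left(f \right)} = - \frac{55}{98}$ ($T{\left(f \right)} = \frac{1 - 56}{14 \cdot 7} = \frac{1}{14} \cdot \frac{1}{7} \left(1 - 56\right) = \frac{1}{14} \cdot \frac{1}{7} \left(-55\right) = - \frac{55}{98}$)
$-48856 + T{\left(43 \right)} = -48856 - \frac{55}{98} = - \frac{4787943}{98}$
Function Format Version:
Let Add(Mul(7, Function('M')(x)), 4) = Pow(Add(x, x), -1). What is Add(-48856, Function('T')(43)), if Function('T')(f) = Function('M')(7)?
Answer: Rational(-4787943, 98) ≈ -48857.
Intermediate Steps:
Function('M')(x) = Add(Rational(-4, 7), Mul(Rational(1, 14), Pow(x, -1))) (Function('M')(x) = Add(Rational(-4, 7), Mul(Rational(1, 7), Pow(Add(x, x), -1))) = Add(Rational(-4, 7), Mul(Rational(1, 7), Pow(Mul(2, x), -1))) = Add(Rational(-4, 7), Mul(Rational(1, 7), Mul(Rational(1, 2), Pow(x, -1)))) = Add(Rational(-4, 7), Mul(Rational(1, 14), Pow(x, -1))))
Function('T')(f) = Rational(-55, 98) (Function('T')(f) = Mul(Rational(1, 14), Pow(7, -1), Add(1, Mul(-8, 7))) = Mul(Rational(1, 14), Rational(1, 7), Add(1, -56)) = Mul(Rational(1, 14), Rational(1, 7), -55) = Rational(-55, 98))
Add(-48856, Function('T')(43)) = Add(-48856, Rational(-55, 98)) = Rational(-4787943, 98)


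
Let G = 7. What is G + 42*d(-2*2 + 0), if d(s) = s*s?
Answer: 679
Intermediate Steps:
d(s) = s²
G + 42*d(-2*2 + 0) = 7 + 42*(-2*2 + 0)² = 7 + 42*(-4 + 0)² = 7 + 42*(-4)² = 7 + 42*16 = 7 + 672 = 679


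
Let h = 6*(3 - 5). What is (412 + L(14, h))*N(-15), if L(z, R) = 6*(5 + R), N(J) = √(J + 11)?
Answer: 740*I ≈ 740.0*I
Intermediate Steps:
N(J) = √(11 + J)
h = -12 (h = 6*(-2) = -12)
L(z, R) = 30 + 6*R
(412 + L(14, h))*N(-15) = (412 + (30 + 6*(-12)))*√(11 - 15) = (412 + (30 - 72))*√(-4) = (412 - 42)*(2*I) = 370*(2*I) = 740*I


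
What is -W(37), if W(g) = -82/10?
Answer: 41/5 ≈ 8.2000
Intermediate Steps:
W(g) = -41/5 (W(g) = -82*1/10 = -41/5)
-W(37) = -1*(-41/5) = 41/5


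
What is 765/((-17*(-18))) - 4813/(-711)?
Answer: 13181/1422 ≈ 9.2693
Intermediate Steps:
765/((-17*(-18))) - 4813/(-711) = 765/306 - 4813*(-1/711) = 765*(1/306) + 4813/711 = 5/2 + 4813/711 = 13181/1422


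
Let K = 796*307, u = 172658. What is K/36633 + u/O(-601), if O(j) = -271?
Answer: -6258755702/9927543 ≈ -630.44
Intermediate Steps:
K = 244372
K/36633 + u/O(-601) = 244372/36633 + 172658/(-271) = 244372*(1/36633) + 172658*(-1/271) = 244372/36633 - 172658/271 = -6258755702/9927543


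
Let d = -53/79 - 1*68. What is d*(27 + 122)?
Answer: -808325/79 ≈ -10232.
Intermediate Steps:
d = -5425/79 (d = -53*1/79 - 68 = -53/79 - 68 = -5425/79 ≈ -68.671)
d*(27 + 122) = -5425*(27 + 122)/79 = -5425/79*149 = -808325/79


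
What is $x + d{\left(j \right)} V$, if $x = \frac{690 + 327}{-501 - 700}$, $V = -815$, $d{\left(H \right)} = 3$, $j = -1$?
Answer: $- \frac{2937462}{1201} \approx -2445.8$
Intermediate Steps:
$x = - \frac{1017}{1201}$ ($x = \frac{1017}{-1201} = 1017 \left(- \frac{1}{1201}\right) = - \frac{1017}{1201} \approx -0.84679$)
$x + d{\left(j \right)} V = - \frac{1017}{1201} + 3 \left(-815\right) = - \frac{1017}{1201} - 2445 = - \frac{2937462}{1201}$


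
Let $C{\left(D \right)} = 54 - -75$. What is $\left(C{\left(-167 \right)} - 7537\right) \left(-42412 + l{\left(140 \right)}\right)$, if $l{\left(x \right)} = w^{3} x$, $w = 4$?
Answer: $247812416$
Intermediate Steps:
$C{\left(D \right)} = 129$ ($C{\left(D \right)} = 54 + 75 = 129$)
$l{\left(x \right)} = 64 x$ ($l{\left(x \right)} = 4^{3} x = 64 x$)
$\left(C{\left(-167 \right)} - 7537\right) \left(-42412 + l{\left(140 \right)}\right) = \left(129 - 7537\right) \left(-42412 + 64 \cdot 140\right) = - 7408 \left(-42412 + 8960\right) = \left(-7408\right) \left(-33452\right) = 247812416$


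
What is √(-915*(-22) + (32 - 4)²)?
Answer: √20914 ≈ 144.62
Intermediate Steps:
√(-915*(-22) + (32 - 4)²) = √(20130 + 28²) = √(20130 + 784) = √20914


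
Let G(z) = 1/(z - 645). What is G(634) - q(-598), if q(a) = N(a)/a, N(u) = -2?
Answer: -310/3289 ≈ -0.094254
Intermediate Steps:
q(a) = -2/a
G(z) = 1/(-645 + z)
G(634) - q(-598) = 1/(-645 + 634) - (-2)/(-598) = 1/(-11) - (-2)*(-1)/598 = -1/11 - 1*1/299 = -1/11 - 1/299 = -310/3289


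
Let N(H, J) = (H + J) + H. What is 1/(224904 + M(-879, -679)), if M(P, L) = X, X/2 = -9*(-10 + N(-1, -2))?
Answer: 1/225156 ≈ 4.4414e-6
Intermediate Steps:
N(H, J) = J + 2*H
X = 252 (X = 2*(-9*(-10 + (-2 + 2*(-1)))) = 2*(-9*(-10 + (-2 - 2))) = 2*(-9*(-10 - 4)) = 2*(-9*(-14)) = 2*126 = 252)
M(P, L) = 252
1/(224904 + M(-879, -679)) = 1/(224904 + 252) = 1/225156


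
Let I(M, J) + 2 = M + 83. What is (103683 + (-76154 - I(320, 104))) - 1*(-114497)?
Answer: 141625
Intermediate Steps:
I(M, J) = 81 + M (I(M, J) = -2 + (M + 83) = -2 + (83 + M) = 81 + M)
(103683 + (-76154 - I(320, 104))) - 1*(-114497) = (103683 + (-76154 - (81 + 320))) - 1*(-114497) = (103683 + (-76154 - 1*401)) + 114497 = (103683 + (-76154 - 401)) + 114497 = (103683 - 76555) + 114497 = 27128 + 114497 = 141625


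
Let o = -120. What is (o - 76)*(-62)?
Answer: 12152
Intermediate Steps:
(o - 76)*(-62) = (-120 - 76)*(-62) = -196*(-62) = 12152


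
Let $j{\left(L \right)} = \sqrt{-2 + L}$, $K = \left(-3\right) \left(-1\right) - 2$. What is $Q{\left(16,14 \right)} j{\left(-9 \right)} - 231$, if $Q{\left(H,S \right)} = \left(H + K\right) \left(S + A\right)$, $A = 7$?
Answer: $-231 + 357 i \sqrt{11} \approx -231.0 + 1184.0 i$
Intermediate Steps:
$K = 1$ ($K = 3 - 2 = 1$)
$Q{\left(H,S \right)} = \left(1 + H\right) \left(7 + S\right)$ ($Q{\left(H,S \right)} = \left(H + 1\right) \left(S + 7\right) = \left(1 + H\right) \left(7 + S\right)$)
$Q{\left(16,14 \right)} j{\left(-9 \right)} - 231 = \left(7 + 14 + 7 \cdot 16 + 16 \cdot 14\right) \sqrt{-2 - 9} - 231 = \left(7 + 14 + 112 + 224\right) \sqrt{-11} - 231 = 357 i \sqrt{11} - 231 = -231 + 357 i \sqrt{11}$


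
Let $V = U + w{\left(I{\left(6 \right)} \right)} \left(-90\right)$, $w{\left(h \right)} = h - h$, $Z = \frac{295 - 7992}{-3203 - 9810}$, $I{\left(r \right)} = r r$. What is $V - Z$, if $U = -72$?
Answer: $- \frac{944633}{13013} \approx -72.591$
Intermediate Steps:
$I{\left(r \right)} = r^{2}$
$Z = \frac{7697}{13013}$ ($Z = - \frac{7697}{-13013} = \left(-7697\right) \left(- \frac{1}{13013}\right) = \frac{7697}{13013} \approx 0.59149$)
$w{\left(h \right)} = 0$
$V = -72$ ($V = -72 + 0 \left(-90\right) = -72 + 0 = -72$)
$V - Z = -72 - \frac{7697}{13013} = - \frac{944633}{13013}$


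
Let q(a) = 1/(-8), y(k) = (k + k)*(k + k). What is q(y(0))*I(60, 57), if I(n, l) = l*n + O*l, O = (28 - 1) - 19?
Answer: -969/2 ≈ -484.50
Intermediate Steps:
O = 8 (O = 27 - 19 = 8)
I(n, l) = 8*l + l*n (I(n, l) = l*n + 8*l = 8*l + l*n)
y(k) = 4*k² (y(k) = (2*k)*(2*k) = 4*k²)
q(a) = -⅛
q(y(0))*I(60, 57) = -57*(8 + 60)/8 = -57*68/8 = -⅛*3876 = -969/2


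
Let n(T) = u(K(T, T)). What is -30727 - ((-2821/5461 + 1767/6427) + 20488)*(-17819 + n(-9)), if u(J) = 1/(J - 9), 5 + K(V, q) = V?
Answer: 12812171769333767/35097847 ≈ 3.6504e+8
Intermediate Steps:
K(V, q) = -5 + V
u(J) = 1/(-9 + J)
n(T) = 1/(-14 + T) (n(T) = 1/(-9 + (-5 + T)) = 1/(-14 + T))
-30727 - ((-2821/5461 + 1767/6427) + 20488)*(-17819 + n(-9)) = -30727 - ((-2821/5461 + 1767/6427) + 20488)*(-17819 + 1/(-14 - 9)) = -30727 - ((-2821*1/5461 + 1767*(1/6427)) + 20488)*(-17819 + 1/(-23)) = -30727 - ((-2821/5461 + 1767/6427) + 20488)*(-17819 - 1/23) = -30727 - (-8480980/35097847 + 20488)*(-409838)/23 = -30727 - 719076208356*(-409838)/(35097847*23) = -30727 - 1*(-12813250220878536/35097847) = -30727 + 12813250220878536/35097847 = 12812171769333767/35097847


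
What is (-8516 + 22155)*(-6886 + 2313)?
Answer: -62371147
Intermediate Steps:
(-8516 + 22155)*(-6886 + 2313) = 13639*(-4573) = -62371147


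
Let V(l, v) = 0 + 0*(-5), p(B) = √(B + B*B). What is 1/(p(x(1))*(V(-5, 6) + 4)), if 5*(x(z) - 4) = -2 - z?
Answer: 5*√374/1496 ≈ 0.064636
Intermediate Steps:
x(z) = 18/5 - z/5 (x(z) = 4 + (-2 - z)/5 = 4 + (-⅖ - z/5) = 18/5 - z/5)
p(B) = √(B + B²)
V(l, v) = 0 (V(l, v) = 0 + 0 = 0)
1/(p(x(1))*(V(-5, 6) + 4)) = 1/(√((18/5 - ⅕*1)*(1 + (18/5 - ⅕*1)))*(0 + 4)) = 1/(√((18/5 - ⅕)*(1 + (18/5 - ⅕)))*4) = 1/(√(17*(1 + 17/5)/5)*4) = 1/(√((17/5)*(22/5))*4) = 1/(√(374/25)*4) = 1/((√374/5)*4) = 1/(4*√374/5) = 5*√374/1496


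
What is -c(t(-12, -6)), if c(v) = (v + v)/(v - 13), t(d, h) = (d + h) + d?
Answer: -60/43 ≈ -1.3953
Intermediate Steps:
t(d, h) = h + 2*d
c(v) = 2*v/(-13 + v) (c(v) = (2*v)/(-13 + v) = 2*v/(-13 + v))
-c(t(-12, -6)) = -2*(-6 + 2*(-12))/(-13 + (-6 + 2*(-12))) = -2*(-6 - 24)/(-13 + (-6 - 24)) = -2*(-30)/(-13 - 30) = -2*(-30)/(-43) = -2*(-30)*(-1)/43 = -1*60/43 = -60/43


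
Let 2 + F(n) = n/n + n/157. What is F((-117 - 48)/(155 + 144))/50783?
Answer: -47108/2383906369 ≈ -1.9761e-5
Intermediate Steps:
F(n) = -1 + n/157 (F(n) = -2 + (n/n + n/157) = -2 + (1 + n*(1/157)) = -2 + (1 + n/157) = -1 + n/157)
F((-117 - 48)/(155 + 144))/50783 = (-1 + ((-117 - 48)/(155 + 144))/157)/50783 = (-1 + (-165/299)/157)*(1/50783) = (-1 + (-165*1/299)/157)*(1/50783) = (-1 + (1/157)*(-165/299))*(1/50783) = (-1 - 165/46943)*(1/50783) = -47108/46943*1/50783 = -47108/2383906369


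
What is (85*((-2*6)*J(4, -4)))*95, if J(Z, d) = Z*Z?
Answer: -1550400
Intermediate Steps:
J(Z, d) = Z²
(85*((-2*6)*J(4, -4)))*95 = (85*(-2*6*4²))*95 = (85*(-12*16))*95 = (85*(-192))*95 = -16320*95 = -1550400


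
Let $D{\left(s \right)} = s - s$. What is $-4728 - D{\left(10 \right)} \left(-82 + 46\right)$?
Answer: $-4728$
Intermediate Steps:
$D{\left(s \right)} = 0$
$-4728 - D{\left(10 \right)} \left(-82 + 46\right) = -4728 - 0 \left(-82 + 46\right) = -4728 - 0 \left(-36\right) = -4728 - 0 = -4728 + 0 = -4728$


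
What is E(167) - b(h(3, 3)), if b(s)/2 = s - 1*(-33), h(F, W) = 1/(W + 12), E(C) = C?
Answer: 1513/15 ≈ 100.87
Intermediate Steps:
h(F, W) = 1/(12 + W)
b(s) = 66 + 2*s (b(s) = 2*(s - 1*(-33)) = 2*(s + 33) = 2*(33 + s) = 66 + 2*s)
E(167) - b(h(3, 3)) = 167 - (66 + 2/(12 + 3)) = 167 - (66 + 2/15) = 167 - 1*992/15 = 167 - 992/15 = 1513/15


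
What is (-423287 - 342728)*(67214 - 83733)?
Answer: 12653801785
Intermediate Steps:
(-423287 - 342728)*(67214 - 83733) = -766015*(-16519) = 12653801785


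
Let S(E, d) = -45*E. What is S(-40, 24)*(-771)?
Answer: -1387800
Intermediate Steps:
S(-40, 24)*(-771) = -45*(-40)*(-771) = 1800*(-771) = -1387800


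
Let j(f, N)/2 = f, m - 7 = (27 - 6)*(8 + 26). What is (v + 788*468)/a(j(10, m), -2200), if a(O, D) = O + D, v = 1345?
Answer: -370129/2180 ≈ -169.78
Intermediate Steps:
m = 721 (m = 7 + (27 - 6)*(8 + 26) = 7 + 21*34 = 7 + 714 = 721)
j(f, N) = 2*f
a(O, D) = D + O
(v + 788*468)/a(j(10, m), -2200) = (1345 + 788*468)/(-2200 + 2*10) = (1345 + 368784)/(-2200 + 20) = 370129/(-2180) = 370129*(-1/2180) = -370129/2180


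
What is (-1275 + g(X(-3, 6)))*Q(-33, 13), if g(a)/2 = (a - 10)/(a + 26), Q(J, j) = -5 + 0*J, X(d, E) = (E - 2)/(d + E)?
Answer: 261505/41 ≈ 6378.2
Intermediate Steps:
X(d, E) = (-2 + E)/(E + d)
Q(J, j) = -5 (Q(J, j) = -5 + 0 = -5)
g(a) = 2*(-10 + a)/(26 + a) (g(a) = 2*((a - 10)/(a + 26)) = 2*((-10 + a)/(26 + a)) = 2*(-10 + a)/(26 + a))
(-1275 + g(X(-3, 6)))*Q(-33, 13) = (-1275 + 2*(-10 + (-2 + 6)/(6 - 3))/(26 + (-2 + 6)/(6 - 3)))*(-5) = (-1275 + 2*(-10 + 4/3)/(26 + 4/3))*(-5) = (-1275 + 2*(-26/3)/(82/3))*(-5) = (-1275 + 2*(3/82)*(-26/3))*(-5) = (-1275 - 26/41)*(-5) = -52301/41*(-5) = 261505/41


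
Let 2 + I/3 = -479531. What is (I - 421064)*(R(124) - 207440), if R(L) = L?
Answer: 385537894508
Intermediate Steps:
I = -1438599 (I = -6 + 3*(-479531) = -6 - 1438593 = -1438599)
(I - 421064)*(R(124) - 207440) = (-1438599 - 421064)*(124 - 207440) = -1859663*(-207316) = 385537894508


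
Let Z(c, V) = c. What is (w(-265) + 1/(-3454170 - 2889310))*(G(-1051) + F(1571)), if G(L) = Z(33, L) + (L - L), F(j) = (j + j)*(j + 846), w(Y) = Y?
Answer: -12766097806877647/6343480 ≈ -2.0125e+9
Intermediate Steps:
F(j) = 2*j*(846 + j) (F(j) = (2*j)*(846 + j) = 2*j*(846 + j))
G(L) = 33 (G(L) = 33 + (L - L) = 33 + 0 = 33)
(w(-265) + 1/(-3454170 - 2889310))*(G(-1051) + F(1571)) = (-265 + 1/(-3454170 - 2889310))*(33 + 2*1571*(846 + 1571)) = (-265 + 1/(-6343480))*(33 + 2*1571*2417) = (-265 - 1/6343480)*(33 + 7594214) = -1681022201/6343480*7594247 = -12766097806877647/6343480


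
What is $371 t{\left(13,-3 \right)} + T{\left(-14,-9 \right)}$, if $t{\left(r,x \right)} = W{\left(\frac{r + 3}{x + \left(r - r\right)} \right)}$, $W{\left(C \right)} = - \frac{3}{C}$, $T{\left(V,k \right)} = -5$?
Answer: $\frac{3259}{16} \approx 203.69$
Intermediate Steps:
$t{\left(r,x \right)} = - \frac{3 x}{3 + r}$ ($t{\left(r,x \right)} = - \frac{3}{\left(r + 3\right) \frac{1}{x + \left(r - r\right)}} = - \frac{3}{\left(3 + r\right) \frac{1}{x + 0}} = - \frac{3}{\left(3 + r\right) \frac{1}{x}} = - \frac{3}{\frac{1}{x} \left(3 + r\right)} = - 3 \frac{x}{3 + r} = - \frac{3 x}{3 + r}$)
$371 t{\left(13,-3 \right)} + T{\left(-14,-9 \right)} = 371 \left(\left(-3\right) \left(-3\right) \frac{1}{3 + 13}\right) - 5 = 371 \left(\left(-3\right) \left(-3\right) \frac{1}{16}\right) - 5 = 371 \cdot \frac{9}{16} - 5 = \frac{3339}{16} - 5 = \frac{3259}{16}$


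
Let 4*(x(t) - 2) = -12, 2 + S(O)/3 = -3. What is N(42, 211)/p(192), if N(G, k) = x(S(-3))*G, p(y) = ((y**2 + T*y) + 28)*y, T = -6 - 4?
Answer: -1/159872 ≈ -6.2550e-6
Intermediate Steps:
S(O) = -15 (S(O) = -6 + 3*(-3) = -6 - 9 = -15)
T = -10
x(t) = -1 (x(t) = 2 + (1/4)*(-12) = 2 - 3 = -1)
p(y) = y*(28 + y**2 - 10*y) (p(y) = ((y**2 - 10*y) + 28)*y = (28 + y**2 - 10*y)*y = y*(28 + y**2 - 10*y))
N(G, k) = -G
N(42, 211)/p(192) = (-1*42)/((192*(28 + 192**2 - 10*192))) = -42*1/(192*(28 + 36864 - 1920)) = -42/(192*34972) = -42/6714624 = -42*1/6714624 = -1/159872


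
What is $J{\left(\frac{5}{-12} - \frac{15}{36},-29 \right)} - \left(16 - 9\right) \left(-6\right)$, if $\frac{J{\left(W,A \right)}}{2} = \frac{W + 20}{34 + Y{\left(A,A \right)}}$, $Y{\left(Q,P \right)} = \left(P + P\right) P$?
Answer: $\frac{216331}{5148} \approx 42.022$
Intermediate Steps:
$Y{\left(Q,P \right)} = 2 P^{2}$ ($Y{\left(Q,P \right)} = 2 P P = 2 P^{2}$)
$J{\left(W,A \right)} = \frac{2 \left(20 + W\right)}{34 + 2 A^{2}}$ ($J{\left(W,A \right)} = 2 \frac{W + 20}{34 + 2 A^{2}} = 2 \frac{20 + W}{34 + 2 A^{2}} = \frac{2 \left(20 + W\right)}{34 + 2 A^{2}}$)
$J{\left(\frac{5}{-12} - \frac{15}{36},-29 \right)} - \left(16 - 9\right) \left(-6\right) = \frac{20 + \left(\frac{5}{-12} - \frac{15}{36}\right)}{17 + \left(-29\right)^{2}} - \left(16 - 9\right) \left(-6\right) = \frac{20 + \left(5 \left(- \frac{1}{12}\right) - \frac{5}{12}\right)}{17 + 841} - 7 \left(-6\right) = \frac{20 - \frac{5}{6}}{858} - -42 = \frac{20 - \frac{5}{6}}{858} + 42 = \frac{1}{858} \cdot \frac{115}{6} + 42 = \frac{115}{5148} + 42 = \frac{216331}{5148}$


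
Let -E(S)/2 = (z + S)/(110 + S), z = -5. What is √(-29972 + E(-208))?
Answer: I*√1468841/7 ≈ 173.14*I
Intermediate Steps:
E(S) = -2*(-5 + S)/(110 + S)
√(-29972 + E(-208)) = √(-29972 + 2*(5 - 1*(-208))/(110 - 208)) = √(-29972 + 2*(5 + 208)/(-98)) = √(-29972 + 2*(-1/98)*213) = √(-29972 - 213/49) = √(-1468841/49) = I*√1468841/7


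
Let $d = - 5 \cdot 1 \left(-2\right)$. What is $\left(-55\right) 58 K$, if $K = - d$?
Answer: $31900$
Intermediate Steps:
$d = 10$ ($d = \left(-5\right) \left(-2\right) = 10$)
$K = -10$ ($K = \left(-1\right) 10 = -10$)
$\left(-55\right) 58 K = \left(-55\right) 58 \left(-10\right) = \left(-3190\right) \left(-10\right) = 31900$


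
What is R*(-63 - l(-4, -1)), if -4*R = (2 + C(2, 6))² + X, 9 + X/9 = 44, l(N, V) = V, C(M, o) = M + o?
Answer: 12865/2 ≈ 6432.5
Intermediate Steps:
X = 315 (X = -81 + 9*44 = -81 + 396 = 315)
R = -415/4 (R = -((2 + (2 + 6))² + 315)/4 = -((2 + 8)² + 315)/4 = -(10² + 315)/4 = -(100 + 315)/4 = -¼*415 = -415/4 ≈ -103.75)
R*(-63 - l(-4, -1)) = -415*(-63 - 1*(-1))/4 = -415*(-63 + 1)/4 = -415/4*(-62) = 12865/2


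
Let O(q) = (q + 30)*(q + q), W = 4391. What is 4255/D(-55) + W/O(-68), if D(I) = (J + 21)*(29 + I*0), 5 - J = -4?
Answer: 2581001/449616 ≈ 5.7405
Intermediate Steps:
J = 9 (J = 5 - 1*(-4) = 5 + 4 = 9)
O(q) = 2*q*(30 + q) (O(q) = (30 + q)*(2*q) = 2*q*(30 + q))
D(I) = 870 (D(I) = (9 + 21)*(29 + I*0) = 30*(29 + 0) = 30*29 = 870)
4255/D(-55) + W/O(-68) = 4255/870 + 4391/((2*(-68)*(30 - 68))) = 4255*(1/870) + 4391/((2*(-68)*(-38))) = 851/174 + 4391/5168 = 2581001/449616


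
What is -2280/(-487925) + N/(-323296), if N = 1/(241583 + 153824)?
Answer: 58292076573647/12474632241145120 ≈ 0.0046728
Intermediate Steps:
N = 1/395407 ≈ 2.5290e-6
-2280/(-487925) + N/(-323296) = -2280/(-487925) + (1/395407)/(-323296) = -2280*(-1/487925) + (1/395407)*(-1/323296) = 456/97585 - 1/127833501472 = 58292076573647/12474632241145120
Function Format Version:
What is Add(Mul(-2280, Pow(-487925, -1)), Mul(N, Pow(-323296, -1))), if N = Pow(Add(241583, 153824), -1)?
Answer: Rational(58292076573647, 12474632241145120) ≈ 0.0046728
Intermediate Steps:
N = Rational(1, 395407) (N = Pow(395407, -1) = Rational(1, 395407) ≈ 2.5290e-6)
Add(Mul(-2280, Pow(-487925, -1)), Mul(N, Pow(-323296, -1))) = Add(Mul(-2280, Pow(-487925, -1)), Mul(Rational(1, 395407), Pow(-323296, -1))) = Add(Mul(-2280, Rational(-1, 487925)), Mul(Rational(1, 395407), Rational(-1, 323296))) = Add(Rational(456, 97585), Rational(-1, 127833501472)) = Rational(58292076573647, 12474632241145120)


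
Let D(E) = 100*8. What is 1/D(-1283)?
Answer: 1/800 ≈ 0.0012500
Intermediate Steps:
D(E) = 800
1/D(-1283) = 1/800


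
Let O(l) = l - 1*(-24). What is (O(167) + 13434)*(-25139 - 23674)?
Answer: -665077125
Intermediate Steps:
O(l) = 24 + l (O(l) = l + 24 = 24 + l)
(O(167) + 13434)*(-25139 - 23674) = ((24 + 167) + 13434)*(-25139 - 23674) = (191 + 13434)*(-48813) = 13625*(-48813) = -665077125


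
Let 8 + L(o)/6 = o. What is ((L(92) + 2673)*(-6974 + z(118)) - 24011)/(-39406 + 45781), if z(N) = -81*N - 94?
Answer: -52844813/6375 ≈ -8289.4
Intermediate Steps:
L(o) = -48 + 6*o
z(N) = -94 - 81*N
((L(92) + 2673)*(-6974 + z(118)) - 24011)/(-39406 + 45781) = (((-48 + 6*92) + 2673)*(-6974 + (-94 - 81*118)) - 24011)/(-39406 + 45781) = (((-48 + 552) + 2673)*(-6974 + (-94 - 9558)) - 24011)/6375 = ((504 + 2673)*(-6974 - 9652) - 24011)*(1/6375) = (3177*(-16626) - 24011)*(1/6375) = (-52820802 - 24011)*(1/6375) = -52844813*1/6375 = -52844813/6375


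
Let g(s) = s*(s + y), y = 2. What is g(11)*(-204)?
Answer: -29172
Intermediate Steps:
g(s) = s*(2 + s) (g(s) = s*(s + 2) = s*(2 + s))
g(11)*(-204) = (11*(2 + 11))*(-204) = (11*13)*(-204) = 143*(-204) = -29172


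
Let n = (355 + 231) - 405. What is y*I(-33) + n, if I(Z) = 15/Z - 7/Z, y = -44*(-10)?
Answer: 223/3 ≈ 74.333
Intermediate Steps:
y = 440
I(Z) = 8/Z
n = 181 (n = 586 - 405 = 181)
y*I(-33) + n = 440*(8/(-33)) + 181 = 440*(8*(-1/33)) + 181 = 440*(-8/33) + 181 = -320/3 + 181 = 223/3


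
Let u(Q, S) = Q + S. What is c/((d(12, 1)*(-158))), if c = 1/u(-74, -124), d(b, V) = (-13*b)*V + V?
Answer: -1/4849020 ≈ -2.0623e-7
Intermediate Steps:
d(b, V) = V - 13*V*b (d(b, V) = -13*V*b + V = V - 13*V*b)
c = -1/198 (c = 1/(-74 - 124) = 1/(-198) = -1/198 ≈ -0.0050505)
c/((d(12, 1)*(-158))) = -(-1/(158*(1 - 13*12)))/198 = -(-1/(158*(1 - 156)))/198 = -1/(198*((1*(-155))*(-158))) = -1/(198*((-155*(-158)))) = -1/198/24490 = -1/198*1/24490 = -1/4849020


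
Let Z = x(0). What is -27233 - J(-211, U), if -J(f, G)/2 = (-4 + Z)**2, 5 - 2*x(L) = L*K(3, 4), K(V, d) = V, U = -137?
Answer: -54457/2 ≈ -27229.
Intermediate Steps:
x(L) = 5/2 - 3*L/2 (x(L) = 5/2 - L*3/2 = 5/2 - 3*L/2)
Z = 5/2 (Z = 5/2 - 3/2*0 = 5/2 + 0 = 5/2 ≈ 2.5000)
J(f, G) = -9/2 (J(f, G) = -2*(-4 + 5/2)**2 = -2*(-3/2)**2 = -2*9/4 = -9/2)
-27233 - J(-211, U) = -27233 - 1*(-9/2) = -27233 + 9/2 = -54457/2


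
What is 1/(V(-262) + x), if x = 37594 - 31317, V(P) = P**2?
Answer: 1/74921 ≈ 1.3347e-5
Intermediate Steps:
x = 6277
1/(V(-262) + x) = 1/((-262)**2 + 6277) = 1/(68644 + 6277) = 1/74921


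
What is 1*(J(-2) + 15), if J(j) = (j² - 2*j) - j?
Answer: 25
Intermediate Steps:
J(j) = j² - 3*j
1*(J(-2) + 15) = 1*(-2*(-3 - 2) + 15) = 1*(-2*(-5) + 15) = 1*(10 + 15) = 1*25 = 25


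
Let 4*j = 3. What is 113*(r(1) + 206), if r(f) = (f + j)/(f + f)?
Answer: 187015/8 ≈ 23377.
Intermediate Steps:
j = ¾ (j = (¼)*3 = ¾ ≈ 0.75000)
r(f) = (¾ + f)/(2*f) (r(f) = (f + ¾)/(f + f) = (¾ + f)/((2*f)) = (¾ + f)*(1/(2*f)) = (¾ + f)/(2*f))
113*(r(1) + 206) = 113*((⅛)*(3 + 4*1)/1 + 206) = 113*((⅛)*1*(3 + 4) + 206) = 113*((⅛)*1*7 + 206) = 113*(7/8 + 206) = 113*(1655/8) = 187015/8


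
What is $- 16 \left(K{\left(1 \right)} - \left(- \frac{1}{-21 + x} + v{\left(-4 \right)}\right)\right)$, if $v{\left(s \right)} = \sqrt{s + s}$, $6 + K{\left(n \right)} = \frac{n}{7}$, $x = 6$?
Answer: $\frac{9952}{105} + 32 i \sqrt{2} \approx 94.781 + 45.255 i$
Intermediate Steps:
$K{\left(n \right)} = -6 + \frac{n}{7}$
$v{\left(s \right)} = \sqrt{2} \sqrt{s}$ ($v{\left(s \right)} = \sqrt{2 s} = \sqrt{2} \sqrt{s}$)
$- 16 \left(K{\left(1 \right)} - \left(- \frac{1}{-21 + x} + v{\left(-4 \right)}\right)\right) = - 16 \left(\left(-6 + \frac{1}{7} \cdot 1\right) + \left(\frac{1}{-21 + 6} - \sqrt{2} \sqrt{-4}\right)\right) = - 16 \left(\left(-6 + \frac{1}{7}\right) + \left(\frac{1}{-15} - \sqrt{2} \cdot 2 i\right)\right) = - 16 \left(- \frac{41}{7} - \left(\frac{1}{15} + 2 i \sqrt{2}\right)\right) = - 16 \left(- \frac{622}{105} - 2 i \sqrt{2}\right) = \frac{9952}{105} + 32 i \sqrt{2}$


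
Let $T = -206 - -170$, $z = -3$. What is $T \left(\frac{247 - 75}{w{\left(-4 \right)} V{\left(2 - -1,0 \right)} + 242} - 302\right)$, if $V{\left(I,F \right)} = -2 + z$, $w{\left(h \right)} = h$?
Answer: $\frac{1421136}{131} \approx 10848.0$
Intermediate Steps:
$V{\left(I,F \right)} = -5$ ($V{\left(I,F \right)} = -2 - 3 = -5$)
$T = -36$ ($T = -206 + 170 = -36$)
$T \left(\frac{247 - 75}{w{\left(-4 \right)} V{\left(2 - -1,0 \right)} + 242} - 302\right) = - 36 \left(\frac{247 - 75}{\left(-4\right) \left(-5\right) + 242} - 302\right) = - 36 \left(\frac{172}{20 + 242} - 302\right) = - 36 \left(\frac{172}{262} - 302\right) = - 36 \left(172 \cdot \frac{1}{262} - 302\right) = - 36 \left(\frac{86}{131} - 302\right) = \left(-36\right) \left(- \frac{39476}{131}\right) = \frac{1421136}{131}$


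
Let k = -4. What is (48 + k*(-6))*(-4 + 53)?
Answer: 3528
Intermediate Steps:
(48 + k*(-6))*(-4 + 53) = (48 - 4*(-6))*(-4 + 53) = (48 + 24)*49 = 72*49 = 3528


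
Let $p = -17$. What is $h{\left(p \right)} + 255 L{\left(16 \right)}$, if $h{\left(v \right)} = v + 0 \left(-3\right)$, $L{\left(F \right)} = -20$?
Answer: $-5117$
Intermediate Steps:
$h{\left(v \right)} = v$ ($h{\left(v \right)} = v + 0 = v$)
$h{\left(p \right)} + 255 L{\left(16 \right)} = -17 + 255 \left(-20\right) = -17 - 5100 = -5117$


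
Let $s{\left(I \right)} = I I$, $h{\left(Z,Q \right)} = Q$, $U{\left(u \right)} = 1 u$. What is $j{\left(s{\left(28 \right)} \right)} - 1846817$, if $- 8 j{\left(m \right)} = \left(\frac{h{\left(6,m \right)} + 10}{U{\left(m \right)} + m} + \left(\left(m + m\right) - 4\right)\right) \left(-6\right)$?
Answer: $- \frac{5787938393}{3136} \approx -1.8456 \cdot 10^{6}$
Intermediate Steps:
$U{\left(u \right)} = u$
$s{\left(I \right)} = I^{2}$
$j{\left(m \right)} = -3 + \frac{3 m}{2} + \frac{3 \left(10 + m\right)}{8 m}$ ($j{\left(m \right)} = - \frac{\left(\frac{m + 10}{m + m} + \left(\left(m + m\right) - 4\right)\right) \left(-6\right)}{8} = - \frac{\left(\frac{10 + m}{2 m} + \left(2 m - 4\right)\right) \left(-6\right)}{8} = - \frac{\left(\left(10 + m\right) \frac{1}{2 m} + \left(-4 + 2 m\right)\right) \left(-6\right)}{8} = - \frac{\left(\frac{10 + m}{2 m} + \left(-4 + 2 m\right)\right) \left(-6\right)}{8} = - \frac{\left(-4 + 2 m + \frac{10 + m}{2 m}\right) \left(-6\right)}{8} = - \frac{24 - 12 m - \frac{3 \left(10 + m\right)}{m}}{8} = -3 + \frac{3 m}{2} + \frac{3 \left(10 + m\right)}{8 m}$)
$j{\left(s{\left(28 \right)} \right)} - 1846817 = \frac{3 \left(10 - 7 \cdot 28^{2} + 4 \left(28^{2}\right)^{2}\right)}{8 \cdot 28^{2}} - 1846817 = \frac{3 \left(10 - 5488 + 4 \cdot 784^{2}\right)}{8 \cdot 784} - 1846817 = \frac{3}{8} \cdot \frac{1}{784} \left(10 - 5488 + 4 \cdot 614656\right) - 1846817 = \frac{3}{8} \cdot \frac{1}{784} \left(10 - 5488 + 2458624\right) - 1846817 = \frac{3}{8} \cdot \frac{1}{784} \cdot 2453146 - 1846817 = \frac{3679719}{3136} - 1846817 = - \frac{5787938393}{3136}$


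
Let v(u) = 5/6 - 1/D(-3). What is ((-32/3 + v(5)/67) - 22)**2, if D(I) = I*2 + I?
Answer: 1550705641/1454436 ≈ 1066.2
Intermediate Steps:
D(I) = 3*I (D(I) = 2*I + I = 3*I)
v(u) = 17/18 (v(u) = 5/6 - 1/(3*(-3)) = 5*(1/6) - 1/(-9) = 5/6 - 1*(-1/9) = 5/6 + 1/9 = 17/18)
((-32/3 + v(5)/67) - 22)**2 = ((-32/3 + (17/18)/67) - 22)**2 = ((-32*1/3 + (17/18)*(1/67)) - 22)**2 = ((-32/3 + 17/1206) - 22)**2 = (-12847/1206 - 22)**2 = (-39379/1206)**2 = 1550705641/1454436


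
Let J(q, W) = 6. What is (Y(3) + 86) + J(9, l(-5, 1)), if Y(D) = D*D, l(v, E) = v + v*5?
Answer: 101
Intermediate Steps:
l(v, E) = 6*v (l(v, E) = v + 5*v = 6*v)
Y(D) = D**2
(Y(3) + 86) + J(9, l(-5, 1)) = (3**2 + 86) + 6 = (9 + 86) + 6 = 95 + 6 = 101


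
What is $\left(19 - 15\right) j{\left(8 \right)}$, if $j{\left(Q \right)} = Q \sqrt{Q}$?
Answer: $64 \sqrt{2} \approx 90.51$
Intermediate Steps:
$j{\left(Q \right)} = Q^{\frac{3}{2}}$
$\left(19 - 15\right) j{\left(8 \right)} = \left(19 - 15\right) 8^{\frac{3}{2}} = \left(19 - 15\right) 16 \sqrt{2} = 4 \cdot 16 \sqrt{2} = 64 \sqrt{2}$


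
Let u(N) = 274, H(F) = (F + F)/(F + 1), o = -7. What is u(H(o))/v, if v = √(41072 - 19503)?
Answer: 274*√21569/21569 ≈ 1.8657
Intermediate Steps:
H(F) = 2*F/(1 + F) (H(F) = (2*F)/(1 + F) = 2*F/(1 + F))
v = √21569 ≈ 146.86
u(H(o))/v = 274/(√21569) = 274*(√21569/21569) = 274*√21569/21569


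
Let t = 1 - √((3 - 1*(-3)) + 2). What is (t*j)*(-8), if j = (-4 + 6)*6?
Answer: -96 + 192*√2 ≈ 175.53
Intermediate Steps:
j = 12 (j = 2*6 = 12)
t = 1 - 2*√2 (t = 1 - √((3 + 3) + 2) = 1 - √(6 + 2) = 1 - √8 = 1 - 2*√2 ≈ -1.8284)
(t*j)*(-8) = ((1 - 2*√2)*12)*(-8) = (12 - 24*√2)*(-8) = -96 + 192*√2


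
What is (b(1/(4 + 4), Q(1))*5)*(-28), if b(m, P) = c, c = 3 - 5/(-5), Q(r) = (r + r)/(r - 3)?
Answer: -560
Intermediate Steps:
Q(r) = 2*r/(-3 + r) (Q(r) = (2*r)/(-3 + r) = 2*r/(-3 + r))
c = 4 (c = 3 - 5*(-⅕) = 3 + 1 = 4)
b(m, P) = 4
(b(1/(4 + 4), Q(1))*5)*(-28) = (4*5)*(-28) = 20*(-28) = -560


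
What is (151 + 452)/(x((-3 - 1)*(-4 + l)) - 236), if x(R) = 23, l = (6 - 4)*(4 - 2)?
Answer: -201/71 ≈ -2.8310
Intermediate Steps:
l = 4 (l = 2*2 = 4)
(151 + 452)/(x((-3 - 1)*(-4 + l)) - 236) = (151 + 452)/(23 - 236) = 603/(-213) = 603*(-1/213) = -201/71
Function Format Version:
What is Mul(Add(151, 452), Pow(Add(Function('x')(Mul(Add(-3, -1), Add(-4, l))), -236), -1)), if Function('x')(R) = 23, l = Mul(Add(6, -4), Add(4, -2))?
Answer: Rational(-201, 71) ≈ -2.8310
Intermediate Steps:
l = 4 (l = Mul(2, 2) = 4)
Mul(Add(151, 452), Pow(Add(Function('x')(Mul(Add(-3, -1), Add(-4, l))), -236), -1)) = Mul(Add(151, 452), Pow(Add(23, -236), -1)) = Mul(603, Pow(-213, -1)) = Mul(603, Rational(-1, 213)) = Rational(-201, 71)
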